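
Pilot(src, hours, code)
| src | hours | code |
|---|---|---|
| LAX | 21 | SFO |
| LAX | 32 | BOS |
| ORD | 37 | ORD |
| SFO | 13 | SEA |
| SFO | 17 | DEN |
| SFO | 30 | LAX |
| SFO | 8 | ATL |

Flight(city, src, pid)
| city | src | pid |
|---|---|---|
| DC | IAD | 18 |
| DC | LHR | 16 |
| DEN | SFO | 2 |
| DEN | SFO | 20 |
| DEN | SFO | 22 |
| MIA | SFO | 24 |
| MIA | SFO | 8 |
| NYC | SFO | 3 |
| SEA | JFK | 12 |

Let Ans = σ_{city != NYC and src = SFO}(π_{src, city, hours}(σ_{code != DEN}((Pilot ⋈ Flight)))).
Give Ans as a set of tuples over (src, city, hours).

{(SFO, DEN, 13), (SFO, DEN, 30), (SFO, DEN, 8), (SFO, MIA, 13), (SFO, MIA, 30), (SFO, MIA, 8)}

Joining Pilot and Flight on src yields {(SFO, 13, SEA, DEN, 2), (SFO, 13, SEA, DEN, 20), (SFO, 13, SEA, DEN, 22), (SFO, 13, SEA, MIA, 24), (SFO, 13, SEA, MIA, 8), (SFO, 13, SEA, NYC, 3), (SFO, 17, DEN, DEN, 2), (SFO, 17, DEN, DEN, 20), (SFO, 17, DEN, DEN, 22), (SFO, 17, DEN, MIA, 24), (SFO, 17, DEN, MIA, 8), (SFO, 17, DEN, NYC, 3), (SFO, 30, LAX, DEN, 2), (SFO, 30, LAX, DEN, 20), (SFO, 30, LAX, DEN, 22), (SFO, 30, LAX, MIA, 24), (SFO, 30, LAX, MIA, 8), (SFO, 30, LAX, NYC, 3), (SFO, 8, ATL, DEN, 2), (SFO, 8, ATL, DEN, 20), (SFO, 8, ATL, DEN, 22), (SFO, 8, ATL, MIA, 24), (SFO, 8, ATL, MIA, 8), (SFO, 8, ATL, NYC, 3)}.
Filtering on code != DEN leaves {(SFO, 13, SEA, DEN, 2), (SFO, 13, SEA, DEN, 20), (SFO, 13, SEA, DEN, 22), (SFO, 13, SEA, MIA, 24), (SFO, 13, SEA, MIA, 8), (SFO, 13, SEA, NYC, 3), (SFO, 30, LAX, DEN, 2), (SFO, 30, LAX, DEN, 20), (SFO, 30, LAX, DEN, 22), (SFO, 30, LAX, MIA, 24), (SFO, 30, LAX, MIA, 8), (SFO, 30, LAX, NYC, 3), (SFO, 8, ATL, DEN, 2), (SFO, 8, ATL, DEN, 20), (SFO, 8, ATL, DEN, 22), (SFO, 8, ATL, MIA, 24), (SFO, 8, ATL, MIA, 8), (SFO, 8, ATL, NYC, 3)}.
π_{src, city, hours} gives {(SFO, DEN, 13), (SFO, DEN, 30), (SFO, DEN, 8), (SFO, MIA, 13), (SFO, MIA, 30), (SFO, MIA, 8), (SFO, NYC, 13), (SFO, NYC, 30), (SFO, NYC, 8)} (9 duplicate(s) eliminated).
Filtering on city != NYC and src = SFO leaves {(SFO, DEN, 13), (SFO, DEN, 30), (SFO, DEN, 8), (SFO, MIA, 13), (SFO, MIA, 30), (SFO, MIA, 8)}.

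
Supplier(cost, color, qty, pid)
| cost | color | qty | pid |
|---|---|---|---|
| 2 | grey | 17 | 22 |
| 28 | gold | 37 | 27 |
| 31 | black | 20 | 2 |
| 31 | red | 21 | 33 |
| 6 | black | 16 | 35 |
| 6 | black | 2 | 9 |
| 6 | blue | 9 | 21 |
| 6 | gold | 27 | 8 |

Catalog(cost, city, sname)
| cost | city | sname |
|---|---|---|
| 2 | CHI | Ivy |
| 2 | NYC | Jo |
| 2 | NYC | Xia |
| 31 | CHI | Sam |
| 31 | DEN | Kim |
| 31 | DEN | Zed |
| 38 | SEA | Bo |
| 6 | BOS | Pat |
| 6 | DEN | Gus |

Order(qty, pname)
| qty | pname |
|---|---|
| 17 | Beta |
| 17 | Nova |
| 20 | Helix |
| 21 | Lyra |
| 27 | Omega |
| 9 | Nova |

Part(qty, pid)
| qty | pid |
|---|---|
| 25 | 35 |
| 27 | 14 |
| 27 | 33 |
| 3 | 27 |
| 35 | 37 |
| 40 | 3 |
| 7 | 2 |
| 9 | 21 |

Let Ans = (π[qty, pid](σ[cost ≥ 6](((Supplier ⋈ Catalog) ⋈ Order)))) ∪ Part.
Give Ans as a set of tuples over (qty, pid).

{(20, 2), (21, 33), (25, 35), (27, 14), (27, 33), (27, 8), (3, 27), (35, 37), (40, 3), (7, 2), (9, 21)}

Joining Supplier and Catalog on cost yields {(2, grey, 17, 22, CHI, Ivy), (2, grey, 17, 22, NYC, Jo), (2, grey, 17, 22, NYC, Xia), (31, black, 20, 2, CHI, Sam), (31, black, 20, 2, DEN, Kim), (31, black, 20, 2, DEN, Zed), (31, red, 21, 33, CHI, Sam), (31, red, 21, 33, DEN, Kim), (31, red, 21, 33, DEN, Zed), (6, black, 16, 35, BOS, Pat), (6, black, 16, 35, DEN, Gus), (6, black, 2, 9, BOS, Pat), (6, black, 2, 9, DEN, Gus), (6, blue, 9, 21, BOS, Pat), (6, blue, 9, 21, DEN, Gus), (6, gold, 27, 8, BOS, Pat), (6, gold, 27, 8, DEN, Gus)}.
Joining (Supplier ⋈ Catalog) and Order on qty yields {(2, grey, 17, 22, CHI, Ivy, Beta), (2, grey, 17, 22, CHI, Ivy, Nova), (2, grey, 17, 22, NYC, Jo, Beta), (2, grey, 17, 22, NYC, Jo, Nova), (2, grey, 17, 22, NYC, Xia, Beta), (2, grey, 17, 22, NYC, Xia, Nova), (31, black, 20, 2, CHI, Sam, Helix), (31, black, 20, 2, DEN, Kim, Helix), (31, black, 20, 2, DEN, Zed, Helix), (31, red, 21, 33, CHI, Sam, Lyra), (31, red, 21, 33, DEN, Kim, Lyra), (31, red, 21, 33, DEN, Zed, Lyra), (6, blue, 9, 21, BOS, Pat, Nova), (6, blue, 9, 21, DEN, Gus, Nova), (6, gold, 27, 8, BOS, Pat, Omega), (6, gold, 27, 8, DEN, Gus, Omega)}.
Selection cost ≥ 6: {(31, black, 20, 2, CHI, Sam, Helix), (31, black, 20, 2, DEN, Kim, Helix), (31, black, 20, 2, DEN, Zed, Helix), (31, red, 21, 33, CHI, Sam, Lyra), (31, red, 21, 33, DEN, Kim, Lyra), (31, red, 21, 33, DEN, Zed, Lyra), (6, blue, 9, 21, BOS, Pat, Nova), (6, blue, 9, 21, DEN, Gus, Nova), (6, gold, 27, 8, BOS, Pat, Omega), (6, gold, 27, 8, DEN, Gus, Omega)}
π[qty, pid]: project onto (qty, pid) (6 duplicate(s) eliminated) → {(20, 2), (21, 33), (27, 8), (9, 21)}
Union: {(20, 2), (21, 33), (27, 8), (9, 21)} with {(25, 35), (27, 14), (27, 33), (3, 27), (35, 37), (40, 3), (7, 2), (9, 21)} → {(20, 2), (21, 33), (25, 35), (27, 14), (27, 33), (27, 8), (3, 27), (35, 37), (40, 3), (7, 2), (9, 21)}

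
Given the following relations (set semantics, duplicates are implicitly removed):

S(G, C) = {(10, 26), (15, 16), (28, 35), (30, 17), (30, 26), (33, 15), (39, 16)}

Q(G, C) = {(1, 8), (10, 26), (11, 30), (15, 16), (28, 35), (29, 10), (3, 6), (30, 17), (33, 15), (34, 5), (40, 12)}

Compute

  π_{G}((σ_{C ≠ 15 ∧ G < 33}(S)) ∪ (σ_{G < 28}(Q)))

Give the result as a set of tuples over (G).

{1, 10, 11, 15, 28, 3, 30}

σ[C ≠ 15 ∧ G < 33]: keep tuples satisfying C ≠ 15 ∧ G < 33 → {(10, 26), (15, 16), (28, 35), (30, 17), (30, 26)}
σ[G < 28]: keep tuples satisfying G < 28 → {(1, 8), (10, 26), (11, 30), (15, 16), (3, 6)}
Set union of the two operands is {(1, 8), (10, 26), (11, 30), (15, 16), (28, 35), (3, 6), (30, 17), (30, 26)}.
π[G]: project onto (G) (1 duplicate(s) eliminated) → {1, 10, 11, 15, 28, 3, 30}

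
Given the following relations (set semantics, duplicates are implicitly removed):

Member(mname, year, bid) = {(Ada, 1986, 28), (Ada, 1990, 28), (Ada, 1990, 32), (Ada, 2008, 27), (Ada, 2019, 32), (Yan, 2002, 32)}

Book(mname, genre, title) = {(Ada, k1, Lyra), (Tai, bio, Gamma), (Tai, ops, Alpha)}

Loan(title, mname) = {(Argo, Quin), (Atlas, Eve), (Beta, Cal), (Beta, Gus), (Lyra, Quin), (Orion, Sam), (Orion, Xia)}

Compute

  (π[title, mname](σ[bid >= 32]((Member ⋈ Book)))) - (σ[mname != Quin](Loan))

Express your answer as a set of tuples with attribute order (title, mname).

{(Lyra, Ada)}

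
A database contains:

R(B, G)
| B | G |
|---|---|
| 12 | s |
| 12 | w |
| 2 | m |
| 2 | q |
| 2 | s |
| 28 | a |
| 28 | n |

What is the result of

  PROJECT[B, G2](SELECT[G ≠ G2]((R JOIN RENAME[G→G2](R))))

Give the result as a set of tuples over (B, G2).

{(12, s), (12, w), (2, m), (2, q), (2, s), (28, a), (28, n)}

ρ[G→G2]: schema becomes (B, G2); tuples unchanged.
Natural join on B: {(12, s, s), (12, s, w), (12, w, s), (12, w, w), (2, m, m), (2, m, q), (2, m, s), (2, q, m), (2, q, q), (2, q, s), (2, s, m), (2, s, q), (2, s, s), (28, a, a), (28, a, n), (28, n, a), (28, n, n)}
Selection G ≠ G2: {(12, s, w), (12, w, s), (2, m, q), (2, m, s), (2, q, m), (2, q, s), (2, s, m), (2, s, q), (28, a, n), (28, n, a)}
Keep only column(s) B, G2 (3 duplicate(s) eliminated): {(12, s), (12, w), (2, m), (2, q), (2, s), (28, a), (28, n)}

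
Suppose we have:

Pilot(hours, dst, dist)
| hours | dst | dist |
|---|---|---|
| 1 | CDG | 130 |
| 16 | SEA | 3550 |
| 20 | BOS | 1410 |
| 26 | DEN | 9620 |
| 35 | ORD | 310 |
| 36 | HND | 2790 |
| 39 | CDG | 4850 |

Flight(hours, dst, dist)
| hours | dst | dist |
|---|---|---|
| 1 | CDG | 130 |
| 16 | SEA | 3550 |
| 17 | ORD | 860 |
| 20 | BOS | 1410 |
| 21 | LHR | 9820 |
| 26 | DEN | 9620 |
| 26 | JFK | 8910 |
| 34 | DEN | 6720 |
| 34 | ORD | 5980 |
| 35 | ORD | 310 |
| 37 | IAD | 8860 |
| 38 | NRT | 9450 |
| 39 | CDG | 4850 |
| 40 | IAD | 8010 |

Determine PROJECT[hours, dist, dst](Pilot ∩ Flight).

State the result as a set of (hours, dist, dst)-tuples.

{(1, 130, CDG), (16, 3550, SEA), (20, 1410, BOS), (26, 9620, DEN), (35, 310, ORD), (39, 4850, CDG)}

Intersection: {(1, CDG, 130), (16, SEA, 3550), (20, BOS, 1410), (26, DEN, 9620), (35, ORD, 310), (36, HND, 2790), (39, CDG, 4850)} with {(1, CDG, 130), (16, SEA, 3550), (17, ORD, 860), (20, BOS, 1410), (21, LHR, 9820), (26, DEN, 9620), (26, JFK, 8910), (34, DEN, 6720), (34, ORD, 5980), (35, ORD, 310), (37, IAD, 8860), (38, NRT, 9450), (39, CDG, 4850), (40, IAD, 8010)} → {(1, CDG, 130), (16, SEA, 3550), (20, BOS, 1410), (26, DEN, 9620), (35, ORD, 310), (39, CDG, 4850)}
π_{hours, dist, dst} gives {(1, 130, CDG), (16, 3550, SEA), (20, 1410, BOS), (26, 9620, DEN), (35, 310, ORD), (39, 4850, CDG)}.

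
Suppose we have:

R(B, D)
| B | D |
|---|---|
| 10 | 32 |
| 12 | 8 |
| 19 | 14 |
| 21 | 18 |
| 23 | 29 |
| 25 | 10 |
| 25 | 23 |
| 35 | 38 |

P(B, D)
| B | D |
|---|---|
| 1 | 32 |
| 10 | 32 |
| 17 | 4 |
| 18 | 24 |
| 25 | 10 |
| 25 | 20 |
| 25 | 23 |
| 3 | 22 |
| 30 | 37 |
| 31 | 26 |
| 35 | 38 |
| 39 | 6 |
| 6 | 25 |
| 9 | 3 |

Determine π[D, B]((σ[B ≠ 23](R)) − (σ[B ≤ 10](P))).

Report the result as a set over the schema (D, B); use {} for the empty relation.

Filtering on B ≠ 23 leaves {(10, 32), (12, 8), (19, 14), (21, 18), (25, 10), (25, 23), (35, 38)}.
Filtering on B ≤ 10 leaves {(1, 32), (10, 32), (3, 22), (6, 25), (9, 3)}.
Set difference of the two operands is {(12, 8), (19, 14), (21, 18), (25, 10), (25, 23), (35, 38)}.
π[D, B]: project onto (D, B) → {(10, 25), (14, 19), (18, 21), (23, 25), (38, 35), (8, 12)}

{(10, 25), (14, 19), (18, 21), (23, 25), (38, 35), (8, 12)}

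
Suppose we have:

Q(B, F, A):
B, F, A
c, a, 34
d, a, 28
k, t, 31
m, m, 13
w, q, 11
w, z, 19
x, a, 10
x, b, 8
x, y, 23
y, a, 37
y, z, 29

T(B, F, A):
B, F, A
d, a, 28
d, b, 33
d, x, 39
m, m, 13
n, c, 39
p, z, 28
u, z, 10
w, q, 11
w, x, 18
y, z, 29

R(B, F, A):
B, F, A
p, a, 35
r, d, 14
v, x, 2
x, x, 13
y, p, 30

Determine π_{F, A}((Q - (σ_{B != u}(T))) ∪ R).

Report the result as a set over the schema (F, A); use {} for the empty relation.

{(a, 10), (a, 34), (a, 35), (a, 37), (b, 8), (d, 14), (p, 30), (t, 31), (x, 13), (x, 2), (y, 23), (z, 19)}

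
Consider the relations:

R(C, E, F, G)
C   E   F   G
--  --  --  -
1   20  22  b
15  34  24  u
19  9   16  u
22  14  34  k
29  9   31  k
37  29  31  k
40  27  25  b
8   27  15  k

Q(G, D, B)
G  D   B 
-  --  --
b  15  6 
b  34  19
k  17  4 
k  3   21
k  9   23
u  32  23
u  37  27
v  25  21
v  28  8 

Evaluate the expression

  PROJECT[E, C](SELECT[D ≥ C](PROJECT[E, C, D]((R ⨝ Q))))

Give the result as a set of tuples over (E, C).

R ⋈ Q (natural join on G): {(1, 20, 22, b, 15, 6), (1, 20, 22, b, 34, 19), (15, 34, 24, u, 32, 23), (15, 34, 24, u, 37, 27), (19, 9, 16, u, 32, 23), (19, 9, 16, u, 37, 27), (22, 14, 34, k, 17, 4), (22, 14, 34, k, 3, 21), (22, 14, 34, k, 9, 23), (29, 9, 31, k, 17, 4), (29, 9, 31, k, 3, 21), (29, 9, 31, k, 9, 23), (37, 29, 31, k, 17, 4), (37, 29, 31, k, 3, 21), (37, 29, 31, k, 9, 23), (40, 27, 25, b, 15, 6), (40, 27, 25, b, 34, 19), (8, 27, 15, k, 17, 4), (8, 27, 15, k, 3, 21), (8, 27, 15, k, 9, 23)}
Projecting to E, C, D: {(14, 22, 17), (14, 22, 3), (14, 22, 9), (20, 1, 15), (20, 1, 34), (27, 40, 15), (27, 40, 34), (27, 8, 17), (27, 8, 3), (27, 8, 9), (29, 37, 17), (29, 37, 3), (29, 37, 9), (34, 15, 32), (34, 15, 37), (9, 19, 32), (9, 19, 37), (9, 29, 17), (9, 29, 3), (9, 29, 9)}
Apply σ_{D ≥ C}; surviving tuples: {(20, 1, 15), (20, 1, 34), (27, 8, 17), (27, 8, 9), (34, 15, 32), (34, 15, 37), (9, 19, 32), (9, 19, 37)}
Projecting to E, C (4 duplicate(s) eliminated): {(20, 1), (27, 8), (34, 15), (9, 19)}

{(20, 1), (27, 8), (34, 15), (9, 19)}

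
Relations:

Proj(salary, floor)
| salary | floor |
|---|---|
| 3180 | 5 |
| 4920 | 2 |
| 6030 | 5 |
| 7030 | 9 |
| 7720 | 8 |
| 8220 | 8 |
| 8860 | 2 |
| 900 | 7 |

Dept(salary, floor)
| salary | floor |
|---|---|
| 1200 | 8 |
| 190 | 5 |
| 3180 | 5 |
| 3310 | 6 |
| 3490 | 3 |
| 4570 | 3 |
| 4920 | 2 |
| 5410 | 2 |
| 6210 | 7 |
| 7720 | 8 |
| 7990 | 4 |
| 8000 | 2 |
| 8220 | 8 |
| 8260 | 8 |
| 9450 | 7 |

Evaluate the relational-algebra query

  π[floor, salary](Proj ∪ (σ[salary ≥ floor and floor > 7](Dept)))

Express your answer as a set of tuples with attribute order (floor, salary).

{(2, 4920), (2, 8860), (5, 3180), (5, 6030), (7, 900), (8, 1200), (8, 7720), (8, 8220), (8, 8260), (9, 7030)}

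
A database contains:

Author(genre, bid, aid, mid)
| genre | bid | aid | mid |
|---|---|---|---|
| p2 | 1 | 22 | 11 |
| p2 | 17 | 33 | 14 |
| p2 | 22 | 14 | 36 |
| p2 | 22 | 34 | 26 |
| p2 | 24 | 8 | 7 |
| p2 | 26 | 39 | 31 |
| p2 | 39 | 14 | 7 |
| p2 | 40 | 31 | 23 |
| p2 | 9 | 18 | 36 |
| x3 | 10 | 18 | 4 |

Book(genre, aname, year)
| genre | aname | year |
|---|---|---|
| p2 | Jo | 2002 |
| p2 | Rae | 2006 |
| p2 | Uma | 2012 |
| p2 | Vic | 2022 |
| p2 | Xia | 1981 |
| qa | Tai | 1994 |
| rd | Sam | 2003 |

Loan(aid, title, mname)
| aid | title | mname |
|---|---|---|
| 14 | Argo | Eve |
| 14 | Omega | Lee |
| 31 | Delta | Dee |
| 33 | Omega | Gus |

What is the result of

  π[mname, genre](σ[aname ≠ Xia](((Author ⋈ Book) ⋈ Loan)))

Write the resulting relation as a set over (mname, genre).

Author ⋈ Book (natural join on genre): {(p2, 1, 22, 11, Jo, 2002), (p2, 1, 22, 11, Rae, 2006), (p2, 1, 22, 11, Uma, 2012), (p2, 1, 22, 11, Vic, 2022), (p2, 1, 22, 11, Xia, 1981), (p2, 17, 33, 14, Jo, 2002), (p2, 17, 33, 14, Rae, 2006), (p2, 17, 33, 14, Uma, 2012), (p2, 17, 33, 14, Vic, 2022), (p2, 17, 33, 14, Xia, 1981), (p2, 22, 14, 36, Jo, 2002), (p2, 22, 14, 36, Rae, 2006), (p2, 22, 14, 36, Uma, 2012), (p2, 22, 14, 36, Vic, 2022), (p2, 22, 14, 36, Xia, 1981), (p2, 22, 34, 26, Jo, 2002), (p2, 22, 34, 26, Rae, 2006), (p2, 22, 34, 26, Uma, 2012), (p2, 22, 34, 26, Vic, 2022), (p2, 22, 34, 26, Xia, 1981), (p2, 24, 8, 7, Jo, 2002), (p2, 24, 8, 7, Rae, 2006), (p2, 24, 8, 7, Uma, 2012), (p2, 24, 8, 7, Vic, 2022), (p2, 24, 8, 7, Xia, 1981), (p2, 26, 39, 31, Jo, 2002), (p2, 26, 39, 31, Rae, 2006), (p2, 26, 39, 31, Uma, 2012), (p2, 26, 39, 31, Vic, 2022), (p2, 26, 39, 31, Xia, 1981), (p2, 39, 14, 7, Jo, 2002), (p2, 39, 14, 7, Rae, 2006), (p2, 39, 14, 7, Uma, 2012), (p2, 39, 14, 7, Vic, 2022), (p2, 39, 14, 7, Xia, 1981), (p2, 40, 31, 23, Jo, 2002), (p2, 40, 31, 23, Rae, 2006), (p2, 40, 31, 23, Uma, 2012), (p2, 40, 31, 23, Vic, 2022), (p2, 40, 31, 23, Xia, 1981), (p2, 9, 18, 36, Jo, 2002), (p2, 9, 18, 36, Rae, 2006), (p2, 9, 18, 36, Uma, 2012), (p2, 9, 18, 36, Vic, 2022), (p2, 9, 18, 36, Xia, 1981)}
(Author ⋈ Book) ⋈ Loan (natural join on aid): {(p2, 17, 33, 14, Jo, 2002, Omega, Gus), (p2, 17, 33, 14, Rae, 2006, Omega, Gus), (p2, 17, 33, 14, Uma, 2012, Omega, Gus), (p2, 17, 33, 14, Vic, 2022, Omega, Gus), (p2, 17, 33, 14, Xia, 1981, Omega, Gus), (p2, 22, 14, 36, Jo, 2002, Argo, Eve), (p2, 22, 14, 36, Jo, 2002, Omega, Lee), (p2, 22, 14, 36, Rae, 2006, Argo, Eve), (p2, 22, 14, 36, Rae, 2006, Omega, Lee), (p2, 22, 14, 36, Uma, 2012, Argo, Eve), (p2, 22, 14, 36, Uma, 2012, Omega, Lee), (p2, 22, 14, 36, Vic, 2022, Argo, Eve), (p2, 22, 14, 36, Vic, 2022, Omega, Lee), (p2, 22, 14, 36, Xia, 1981, Argo, Eve), (p2, 22, 14, 36, Xia, 1981, Omega, Lee), (p2, 39, 14, 7, Jo, 2002, Argo, Eve), (p2, 39, 14, 7, Jo, 2002, Omega, Lee), (p2, 39, 14, 7, Rae, 2006, Argo, Eve), (p2, 39, 14, 7, Rae, 2006, Omega, Lee), (p2, 39, 14, 7, Uma, 2012, Argo, Eve), (p2, 39, 14, 7, Uma, 2012, Omega, Lee), (p2, 39, 14, 7, Vic, 2022, Argo, Eve), (p2, 39, 14, 7, Vic, 2022, Omega, Lee), (p2, 39, 14, 7, Xia, 1981, Argo, Eve), (p2, 39, 14, 7, Xia, 1981, Omega, Lee), (p2, 40, 31, 23, Jo, 2002, Delta, Dee), (p2, 40, 31, 23, Rae, 2006, Delta, Dee), (p2, 40, 31, 23, Uma, 2012, Delta, Dee), (p2, 40, 31, 23, Vic, 2022, Delta, Dee), (p2, 40, 31, 23, Xia, 1981, Delta, Dee)}
Selection aname ≠ Xia: {(p2, 17, 33, 14, Jo, 2002, Omega, Gus), (p2, 17, 33, 14, Rae, 2006, Omega, Gus), (p2, 17, 33, 14, Uma, 2012, Omega, Gus), (p2, 17, 33, 14, Vic, 2022, Omega, Gus), (p2, 22, 14, 36, Jo, 2002, Argo, Eve), (p2, 22, 14, 36, Jo, 2002, Omega, Lee), (p2, 22, 14, 36, Rae, 2006, Argo, Eve), (p2, 22, 14, 36, Rae, 2006, Omega, Lee), (p2, 22, 14, 36, Uma, 2012, Argo, Eve), (p2, 22, 14, 36, Uma, 2012, Omega, Lee), (p2, 22, 14, 36, Vic, 2022, Argo, Eve), (p2, 22, 14, 36, Vic, 2022, Omega, Lee), (p2, 39, 14, 7, Jo, 2002, Argo, Eve), (p2, 39, 14, 7, Jo, 2002, Omega, Lee), (p2, 39, 14, 7, Rae, 2006, Argo, Eve), (p2, 39, 14, 7, Rae, 2006, Omega, Lee), (p2, 39, 14, 7, Uma, 2012, Argo, Eve), (p2, 39, 14, 7, Uma, 2012, Omega, Lee), (p2, 39, 14, 7, Vic, 2022, Argo, Eve), (p2, 39, 14, 7, Vic, 2022, Omega, Lee), (p2, 40, 31, 23, Jo, 2002, Delta, Dee), (p2, 40, 31, 23, Rae, 2006, Delta, Dee), (p2, 40, 31, 23, Uma, 2012, Delta, Dee), (p2, 40, 31, 23, Vic, 2022, Delta, Dee)}
π_{mname, genre} gives {(Dee, p2), (Eve, p2), (Gus, p2), (Lee, p2)} (20 duplicate(s) eliminated).

{(Dee, p2), (Eve, p2), (Gus, p2), (Lee, p2)}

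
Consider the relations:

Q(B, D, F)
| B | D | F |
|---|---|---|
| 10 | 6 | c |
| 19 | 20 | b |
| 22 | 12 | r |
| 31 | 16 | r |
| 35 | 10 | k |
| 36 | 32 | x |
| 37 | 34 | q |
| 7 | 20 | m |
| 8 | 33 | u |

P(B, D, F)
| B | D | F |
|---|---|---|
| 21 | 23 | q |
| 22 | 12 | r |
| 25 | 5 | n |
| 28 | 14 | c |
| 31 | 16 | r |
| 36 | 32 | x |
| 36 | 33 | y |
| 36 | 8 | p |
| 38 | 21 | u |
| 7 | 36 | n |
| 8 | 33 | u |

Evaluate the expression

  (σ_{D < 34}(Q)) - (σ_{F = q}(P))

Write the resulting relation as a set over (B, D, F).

{(10, 6, c), (19, 20, b), (22, 12, r), (31, 16, r), (35, 10, k), (36, 32, x), (7, 20, m), (8, 33, u)}

Selection D < 34: {(10, 6, c), (19, 20, b), (22, 12, r), (31, 16, r), (35, 10, k), (36, 32, x), (7, 20, m), (8, 33, u)}
Selection F = q: {(21, 23, q)}
Set difference of the two operands is {(10, 6, c), (19, 20, b), (22, 12, r), (31, 16, r), (35, 10, k), (36, 32, x), (7, 20, m), (8, 33, u)}.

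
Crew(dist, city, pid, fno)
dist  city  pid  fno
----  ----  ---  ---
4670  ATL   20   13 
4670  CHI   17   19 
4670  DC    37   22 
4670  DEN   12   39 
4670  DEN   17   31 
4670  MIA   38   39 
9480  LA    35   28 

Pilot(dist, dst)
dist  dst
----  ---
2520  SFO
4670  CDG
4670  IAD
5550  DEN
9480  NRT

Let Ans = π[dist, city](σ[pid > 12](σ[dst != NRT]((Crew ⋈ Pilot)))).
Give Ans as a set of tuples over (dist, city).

Crew ⋈ Pilot (natural join on dist): {(4670, ATL, 20, 13, CDG), (4670, ATL, 20, 13, IAD), (4670, CHI, 17, 19, CDG), (4670, CHI, 17, 19, IAD), (4670, DC, 37, 22, CDG), (4670, DC, 37, 22, IAD), (4670, DEN, 12, 39, CDG), (4670, DEN, 12, 39, IAD), (4670, DEN, 17, 31, CDG), (4670, DEN, 17, 31, IAD), (4670, MIA, 38, 39, CDG), (4670, MIA, 38, 39, IAD), (9480, LA, 35, 28, NRT)}
Selection dst != NRT: {(4670, ATL, 20, 13, CDG), (4670, ATL, 20, 13, IAD), (4670, CHI, 17, 19, CDG), (4670, CHI, 17, 19, IAD), (4670, DC, 37, 22, CDG), (4670, DC, 37, 22, IAD), (4670, DEN, 12, 39, CDG), (4670, DEN, 12, 39, IAD), (4670, DEN, 17, 31, CDG), (4670, DEN, 17, 31, IAD), (4670, MIA, 38, 39, CDG), (4670, MIA, 38, 39, IAD)}
Selection pid > 12: {(4670, ATL, 20, 13, CDG), (4670, ATL, 20, 13, IAD), (4670, CHI, 17, 19, CDG), (4670, CHI, 17, 19, IAD), (4670, DC, 37, 22, CDG), (4670, DC, 37, 22, IAD), (4670, DEN, 17, 31, CDG), (4670, DEN, 17, 31, IAD), (4670, MIA, 38, 39, CDG), (4670, MIA, 38, 39, IAD)}
π[dist, city]: project onto (dist, city) (5 duplicate(s) eliminated) → {(4670, ATL), (4670, CHI), (4670, DC), (4670, DEN), (4670, MIA)}

{(4670, ATL), (4670, CHI), (4670, DC), (4670, DEN), (4670, MIA)}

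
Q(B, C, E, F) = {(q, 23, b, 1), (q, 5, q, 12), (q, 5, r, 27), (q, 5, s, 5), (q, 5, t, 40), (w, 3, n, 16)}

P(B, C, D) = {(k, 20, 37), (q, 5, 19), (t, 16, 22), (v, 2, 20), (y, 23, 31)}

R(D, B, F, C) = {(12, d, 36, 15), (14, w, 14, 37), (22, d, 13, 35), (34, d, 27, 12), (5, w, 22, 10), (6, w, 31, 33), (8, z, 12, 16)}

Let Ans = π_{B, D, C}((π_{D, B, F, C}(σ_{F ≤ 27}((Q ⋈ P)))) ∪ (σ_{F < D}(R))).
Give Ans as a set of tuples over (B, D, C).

{(d, 22, 35), (d, 34, 12), (q, 19, 5)}

Joining Q and P on B, C yields {(q, 5, q, 12, 19), (q, 5, r, 27, 19), (q, 5, s, 5, 19), (q, 5, t, 40, 19)}.
σ[F ≤ 27]: keep tuples satisfying F ≤ 27 → {(q, 5, q, 12, 19), (q, 5, r, 27, 19), (q, 5, s, 5, 19)}
π[D, B, F, C]: project onto (D, B, F, C) → {(19, q, 12, 5), (19, q, 27, 5), (19, q, 5, 5)}
σ[F < D]: keep tuples satisfying F < D → {(22, d, 13, 35), (34, d, 27, 12)}
Set union of the two operands is {(19, q, 12, 5), (19, q, 27, 5), (19, q, 5, 5), (22, d, 13, 35), (34, d, 27, 12)}.
π[B, D, C]: project onto (B, D, C) (2 duplicate(s) eliminated) → {(d, 22, 35), (d, 34, 12), (q, 19, 5)}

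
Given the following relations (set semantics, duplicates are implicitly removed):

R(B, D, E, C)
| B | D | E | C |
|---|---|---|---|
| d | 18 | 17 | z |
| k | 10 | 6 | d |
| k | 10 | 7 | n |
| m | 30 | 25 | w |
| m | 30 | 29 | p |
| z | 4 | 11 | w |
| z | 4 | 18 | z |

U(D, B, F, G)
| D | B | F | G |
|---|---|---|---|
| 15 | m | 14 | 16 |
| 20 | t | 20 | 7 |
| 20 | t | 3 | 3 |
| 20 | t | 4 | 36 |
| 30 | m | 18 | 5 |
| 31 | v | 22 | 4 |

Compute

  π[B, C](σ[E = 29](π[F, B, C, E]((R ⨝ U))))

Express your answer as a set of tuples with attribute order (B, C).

Joining R and U on B, D yields {(m, 30, 25, w, 18, 5), (m, 30, 29, p, 18, 5)}.
Keep only column(s) F, B, C, E: {(18, m, p, 29), (18, m, w, 25)}
Selection E = 29: {(18, m, p, 29)}
Keep only column(s) B, C: {(m, p)}

{(m, p)}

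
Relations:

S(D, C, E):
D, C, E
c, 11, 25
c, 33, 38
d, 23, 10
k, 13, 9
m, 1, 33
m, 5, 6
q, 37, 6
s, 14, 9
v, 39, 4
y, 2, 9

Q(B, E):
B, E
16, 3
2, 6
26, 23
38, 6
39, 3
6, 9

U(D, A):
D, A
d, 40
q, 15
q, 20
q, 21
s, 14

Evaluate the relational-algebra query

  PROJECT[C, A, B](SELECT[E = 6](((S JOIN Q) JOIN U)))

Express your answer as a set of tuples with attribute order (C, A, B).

Joining S and Q on E yields {(k, 13, 9, 6), (m, 5, 6, 2), (m, 5, 6, 38), (q, 37, 6, 2), (q, 37, 6, 38), (s, 14, 9, 6), (y, 2, 9, 6)}.
Joining (S JOIN Q) and U on D yields {(q, 37, 6, 2, 15), (q, 37, 6, 2, 20), (q, 37, 6, 2, 21), (q, 37, 6, 38, 15), (q, 37, 6, 38, 20), (q, 37, 6, 38, 21), (s, 14, 9, 6, 14)}.
Filtering on E = 6 leaves {(q, 37, 6, 2, 15), (q, 37, 6, 2, 20), (q, 37, 6, 2, 21), (q, 37, 6, 38, 15), (q, 37, 6, 38, 20), (q, 37, 6, 38, 21)}.
Keep only column(s) C, A, B: {(37, 15, 2), (37, 15, 38), (37, 20, 2), (37, 20, 38), (37, 21, 2), (37, 21, 38)}

{(37, 15, 2), (37, 15, 38), (37, 20, 2), (37, 20, 38), (37, 21, 2), (37, 21, 38)}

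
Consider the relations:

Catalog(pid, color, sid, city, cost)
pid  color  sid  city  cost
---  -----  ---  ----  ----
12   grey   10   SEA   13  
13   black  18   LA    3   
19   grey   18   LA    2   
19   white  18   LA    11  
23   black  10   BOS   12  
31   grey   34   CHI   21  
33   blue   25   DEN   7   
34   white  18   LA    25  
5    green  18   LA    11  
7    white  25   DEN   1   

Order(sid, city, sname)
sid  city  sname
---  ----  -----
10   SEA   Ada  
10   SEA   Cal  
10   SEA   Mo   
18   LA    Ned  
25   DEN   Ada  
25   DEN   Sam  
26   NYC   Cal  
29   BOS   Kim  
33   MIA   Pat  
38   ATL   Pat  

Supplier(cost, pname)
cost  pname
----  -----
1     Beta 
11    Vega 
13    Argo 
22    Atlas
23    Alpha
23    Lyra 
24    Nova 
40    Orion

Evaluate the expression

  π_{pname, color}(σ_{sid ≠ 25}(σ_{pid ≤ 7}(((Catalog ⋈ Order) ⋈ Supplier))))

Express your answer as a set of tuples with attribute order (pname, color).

Joining Catalog and Order on sid, city yields {(12, grey, 10, SEA, 13, Ada), (12, grey, 10, SEA, 13, Cal), (12, grey, 10, SEA, 13, Mo), (13, black, 18, LA, 3, Ned), (19, grey, 18, LA, 2, Ned), (19, white, 18, LA, 11, Ned), (33, blue, 25, DEN, 7, Ada), (33, blue, 25, DEN, 7, Sam), (34, white, 18, LA, 25, Ned), (5, green, 18, LA, 11, Ned), (7, white, 25, DEN, 1, Ada), (7, white, 25, DEN, 1, Sam)}.
Joining (Catalog ⋈ Order) and Supplier on cost yields {(12, grey, 10, SEA, 13, Ada, Argo), (12, grey, 10, SEA, 13, Cal, Argo), (12, grey, 10, SEA, 13, Mo, Argo), (19, white, 18, LA, 11, Ned, Vega), (5, green, 18, LA, 11, Ned, Vega), (7, white, 25, DEN, 1, Ada, Beta), (7, white, 25, DEN, 1, Sam, Beta)}.
σ[pid ≤ 7]: keep tuples satisfying pid ≤ 7 → {(5, green, 18, LA, 11, Ned, Vega), (7, white, 25, DEN, 1, Ada, Beta), (7, white, 25, DEN, 1, Sam, Beta)}
σ[sid ≠ 25]: keep tuples satisfying sid ≠ 25 → {(5, green, 18, LA, 11, Ned, Vega)}
π[pname, color]: project onto (pname, color) → {(Vega, green)}

{(Vega, green)}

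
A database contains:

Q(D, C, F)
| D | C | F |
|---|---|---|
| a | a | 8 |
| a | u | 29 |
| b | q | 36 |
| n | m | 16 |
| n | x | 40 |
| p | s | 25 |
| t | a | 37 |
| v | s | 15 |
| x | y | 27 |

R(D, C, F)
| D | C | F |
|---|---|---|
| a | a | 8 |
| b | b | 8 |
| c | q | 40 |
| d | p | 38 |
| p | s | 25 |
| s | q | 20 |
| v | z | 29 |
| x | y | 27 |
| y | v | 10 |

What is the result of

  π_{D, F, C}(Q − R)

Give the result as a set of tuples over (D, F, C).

{(a, 29, u), (b, 36, q), (n, 16, m), (n, 40, x), (t, 37, a), (v, 15, s)}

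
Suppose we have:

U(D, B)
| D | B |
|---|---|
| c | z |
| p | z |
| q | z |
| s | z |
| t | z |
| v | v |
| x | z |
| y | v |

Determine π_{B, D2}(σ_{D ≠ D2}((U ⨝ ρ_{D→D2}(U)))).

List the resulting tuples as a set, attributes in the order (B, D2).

{(v, v), (v, y), (z, c), (z, p), (z, q), (z, s), (z, t), (z, x)}

ρ[D→D2]: schema becomes (D2, B); tuples unchanged.
U ⋈ ρ_{D→D2}(U) (natural join on B): {(c, z, c), (c, z, p), (c, z, q), (c, z, s), (c, z, t), (c, z, x), (p, z, c), (p, z, p), (p, z, q), (p, z, s), (p, z, t), (p, z, x), (q, z, c), (q, z, p), (q, z, q), (q, z, s), (q, z, t), (q, z, x), (s, z, c), (s, z, p), (s, z, q), (s, z, s), (s, z, t), (s, z, x), (t, z, c), (t, z, p), (t, z, q), (t, z, s), (t, z, t), (t, z, x), (v, v, v), (v, v, y), (x, z, c), (x, z, p), (x, z, q), (x, z, s), (x, z, t), (x, z, x), (y, v, v), (y, v, y)}
Filtering on D ≠ D2 leaves {(c, z, p), (c, z, q), (c, z, s), (c, z, t), (c, z, x), (p, z, c), (p, z, q), (p, z, s), (p, z, t), (p, z, x), (q, z, c), (q, z, p), (q, z, s), (q, z, t), (q, z, x), (s, z, c), (s, z, p), (s, z, q), (s, z, t), (s, z, x), (t, z, c), (t, z, p), (t, z, q), (t, z, s), (t, z, x), (v, v, y), (x, z, c), (x, z, p), (x, z, q), (x, z, s), (x, z, t), (y, v, v)}.
Keep only column(s) B, D2 (24 duplicate(s) eliminated): {(v, v), (v, y), (z, c), (z, p), (z, q), (z, s), (z, t), (z, x)}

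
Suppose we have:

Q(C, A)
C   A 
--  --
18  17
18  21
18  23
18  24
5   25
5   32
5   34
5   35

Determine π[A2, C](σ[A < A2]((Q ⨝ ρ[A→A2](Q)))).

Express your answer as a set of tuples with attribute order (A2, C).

ρ[A→A2]: schema becomes (C, A2); tuples unchanged.
Joining Q and ρ[A→A2](Q) on C yields {(18, 17, 17), (18, 17, 21), (18, 17, 23), (18, 17, 24), (18, 21, 17), (18, 21, 21), (18, 21, 23), (18, 21, 24), (18, 23, 17), (18, 23, 21), (18, 23, 23), (18, 23, 24), (18, 24, 17), (18, 24, 21), (18, 24, 23), (18, 24, 24), (5, 25, 25), (5, 25, 32), (5, 25, 34), (5, 25, 35), (5, 32, 25), (5, 32, 32), (5, 32, 34), (5, 32, 35), (5, 34, 25), (5, 34, 32), (5, 34, 34), (5, 34, 35), (5, 35, 25), (5, 35, 32), (5, 35, 34), (5, 35, 35)}.
σ[A < A2]: keep tuples satisfying A < A2 → {(18, 17, 21), (18, 17, 23), (18, 17, 24), (18, 21, 23), (18, 21, 24), (18, 23, 24), (5, 25, 32), (5, 25, 34), (5, 25, 35), (5, 32, 34), (5, 32, 35), (5, 34, 35)}
π[A2, C]: project onto (A2, C) (6 duplicate(s) eliminated) → {(21, 18), (23, 18), (24, 18), (32, 5), (34, 5), (35, 5)}

{(21, 18), (23, 18), (24, 18), (32, 5), (34, 5), (35, 5)}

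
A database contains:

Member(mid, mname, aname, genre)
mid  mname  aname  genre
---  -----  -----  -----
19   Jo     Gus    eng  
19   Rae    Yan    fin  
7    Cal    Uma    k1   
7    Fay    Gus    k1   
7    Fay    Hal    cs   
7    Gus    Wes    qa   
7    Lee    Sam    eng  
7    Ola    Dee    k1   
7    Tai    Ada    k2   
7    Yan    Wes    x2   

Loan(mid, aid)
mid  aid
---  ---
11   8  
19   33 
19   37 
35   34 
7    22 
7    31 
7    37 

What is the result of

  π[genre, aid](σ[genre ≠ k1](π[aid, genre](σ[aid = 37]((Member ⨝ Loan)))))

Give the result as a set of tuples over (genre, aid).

Member ⋈ Loan (natural join on mid): {(19, Jo, Gus, eng, 33), (19, Jo, Gus, eng, 37), (19, Rae, Yan, fin, 33), (19, Rae, Yan, fin, 37), (7, Cal, Uma, k1, 22), (7, Cal, Uma, k1, 31), (7, Cal, Uma, k1, 37), (7, Fay, Gus, k1, 22), (7, Fay, Gus, k1, 31), (7, Fay, Gus, k1, 37), (7, Fay, Hal, cs, 22), (7, Fay, Hal, cs, 31), (7, Fay, Hal, cs, 37), (7, Gus, Wes, qa, 22), (7, Gus, Wes, qa, 31), (7, Gus, Wes, qa, 37), (7, Lee, Sam, eng, 22), (7, Lee, Sam, eng, 31), (7, Lee, Sam, eng, 37), (7, Ola, Dee, k1, 22), (7, Ola, Dee, k1, 31), (7, Ola, Dee, k1, 37), (7, Tai, Ada, k2, 22), (7, Tai, Ada, k2, 31), (7, Tai, Ada, k2, 37), (7, Yan, Wes, x2, 22), (7, Yan, Wes, x2, 31), (7, Yan, Wes, x2, 37)}
σ[aid = 37]: keep tuples satisfying aid = 37 → {(19, Jo, Gus, eng, 37), (19, Rae, Yan, fin, 37), (7, Cal, Uma, k1, 37), (7, Fay, Gus, k1, 37), (7, Fay, Hal, cs, 37), (7, Gus, Wes, qa, 37), (7, Lee, Sam, eng, 37), (7, Ola, Dee, k1, 37), (7, Tai, Ada, k2, 37), (7, Yan, Wes, x2, 37)}
Keep only column(s) aid, genre (3 duplicate(s) eliminated): {(37, cs), (37, eng), (37, fin), (37, k1), (37, k2), (37, qa), (37, x2)}
σ[genre ≠ k1]: keep tuples satisfying genre ≠ k1 → {(37, cs), (37, eng), (37, fin), (37, k2), (37, qa), (37, x2)}
Keep only column(s) genre, aid: {(cs, 37), (eng, 37), (fin, 37), (k2, 37), (qa, 37), (x2, 37)}

{(cs, 37), (eng, 37), (fin, 37), (k2, 37), (qa, 37), (x2, 37)}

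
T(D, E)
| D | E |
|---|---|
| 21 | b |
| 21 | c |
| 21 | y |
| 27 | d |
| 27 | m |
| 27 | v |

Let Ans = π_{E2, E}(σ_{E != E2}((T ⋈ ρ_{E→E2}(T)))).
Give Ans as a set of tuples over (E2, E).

ρ[E→E2]: schema becomes (D, E2); tuples unchanged.
Natural join on D: {(21, b, b), (21, b, c), (21, b, y), (21, c, b), (21, c, c), (21, c, y), (21, y, b), (21, y, c), (21, y, y), (27, d, d), (27, d, m), (27, d, v), (27, m, d), (27, m, m), (27, m, v), (27, v, d), (27, v, m), (27, v, v)}
Apply σ_{E != E2}; surviving tuples: {(21, b, c), (21, b, y), (21, c, b), (21, c, y), (21, y, b), (21, y, c), (27, d, m), (27, d, v), (27, m, d), (27, m, v), (27, v, d), (27, v, m)}
π[E2, E]: project onto (E2, E) → {(b, c), (b, y), (c, b), (c, y), (d, m), (d, v), (m, d), (m, v), (v, d), (v, m), (y, b), (y, c)}

{(b, c), (b, y), (c, b), (c, y), (d, m), (d, v), (m, d), (m, v), (v, d), (v, m), (y, b), (y, c)}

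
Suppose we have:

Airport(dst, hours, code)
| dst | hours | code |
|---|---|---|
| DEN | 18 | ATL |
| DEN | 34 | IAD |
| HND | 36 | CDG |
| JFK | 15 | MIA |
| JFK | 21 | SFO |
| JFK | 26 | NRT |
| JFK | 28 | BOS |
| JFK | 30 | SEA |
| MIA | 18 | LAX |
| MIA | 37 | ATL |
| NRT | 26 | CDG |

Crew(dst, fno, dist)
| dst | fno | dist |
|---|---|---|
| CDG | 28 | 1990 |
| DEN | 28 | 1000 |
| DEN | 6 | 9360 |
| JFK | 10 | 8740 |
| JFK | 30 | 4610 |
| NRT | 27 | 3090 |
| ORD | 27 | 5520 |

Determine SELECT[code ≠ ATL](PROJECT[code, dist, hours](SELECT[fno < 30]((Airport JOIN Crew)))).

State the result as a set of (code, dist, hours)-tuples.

{(BOS, 8740, 28), (CDG, 3090, 26), (IAD, 1000, 34), (IAD, 9360, 34), (MIA, 8740, 15), (NRT, 8740, 26), (SEA, 8740, 30), (SFO, 8740, 21)}

Natural join on dst: {(DEN, 18, ATL, 28, 1000), (DEN, 18, ATL, 6, 9360), (DEN, 34, IAD, 28, 1000), (DEN, 34, IAD, 6, 9360), (JFK, 15, MIA, 10, 8740), (JFK, 15, MIA, 30, 4610), (JFK, 21, SFO, 10, 8740), (JFK, 21, SFO, 30, 4610), (JFK, 26, NRT, 10, 8740), (JFK, 26, NRT, 30, 4610), (JFK, 28, BOS, 10, 8740), (JFK, 28, BOS, 30, 4610), (JFK, 30, SEA, 10, 8740), (JFK, 30, SEA, 30, 4610), (NRT, 26, CDG, 27, 3090)}
Selection fno < 30: {(DEN, 18, ATL, 28, 1000), (DEN, 18, ATL, 6, 9360), (DEN, 34, IAD, 28, 1000), (DEN, 34, IAD, 6, 9360), (JFK, 15, MIA, 10, 8740), (JFK, 21, SFO, 10, 8740), (JFK, 26, NRT, 10, 8740), (JFK, 28, BOS, 10, 8740), (JFK, 30, SEA, 10, 8740), (NRT, 26, CDG, 27, 3090)}
Projecting to code, dist, hours: {(ATL, 1000, 18), (ATL, 9360, 18), (BOS, 8740, 28), (CDG, 3090, 26), (IAD, 1000, 34), (IAD, 9360, 34), (MIA, 8740, 15), (NRT, 8740, 26), (SEA, 8740, 30), (SFO, 8740, 21)}
Selection code ≠ ATL: {(BOS, 8740, 28), (CDG, 3090, 26), (IAD, 1000, 34), (IAD, 9360, 34), (MIA, 8740, 15), (NRT, 8740, 26), (SEA, 8740, 30), (SFO, 8740, 21)}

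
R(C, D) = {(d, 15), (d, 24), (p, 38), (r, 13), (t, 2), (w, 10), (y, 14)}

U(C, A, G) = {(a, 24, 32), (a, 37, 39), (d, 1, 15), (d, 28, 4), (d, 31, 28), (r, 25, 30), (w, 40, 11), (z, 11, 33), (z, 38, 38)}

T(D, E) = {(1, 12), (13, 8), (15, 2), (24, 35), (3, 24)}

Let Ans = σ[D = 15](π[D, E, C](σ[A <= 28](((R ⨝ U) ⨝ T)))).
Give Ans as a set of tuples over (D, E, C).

R ⋈ U (natural join on C): {(d, 15, 1, 15), (d, 15, 28, 4), (d, 15, 31, 28), (d, 24, 1, 15), (d, 24, 28, 4), (d, 24, 31, 28), (r, 13, 25, 30), (w, 10, 40, 11)}
(R ⨝ U) ⋈ T (natural join on D): {(d, 15, 1, 15, 2), (d, 15, 28, 4, 2), (d, 15, 31, 28, 2), (d, 24, 1, 15, 35), (d, 24, 28, 4, 35), (d, 24, 31, 28, 35), (r, 13, 25, 30, 8)}
Selection A <= 28: {(d, 15, 1, 15, 2), (d, 15, 28, 4, 2), (d, 24, 1, 15, 35), (d, 24, 28, 4, 35), (r, 13, 25, 30, 8)}
π_{D, E, C} gives {(13, 8, r), (15, 2, d), (24, 35, d)} (2 duplicate(s) eliminated).
Selection D = 15: {(15, 2, d)}

{(15, 2, d)}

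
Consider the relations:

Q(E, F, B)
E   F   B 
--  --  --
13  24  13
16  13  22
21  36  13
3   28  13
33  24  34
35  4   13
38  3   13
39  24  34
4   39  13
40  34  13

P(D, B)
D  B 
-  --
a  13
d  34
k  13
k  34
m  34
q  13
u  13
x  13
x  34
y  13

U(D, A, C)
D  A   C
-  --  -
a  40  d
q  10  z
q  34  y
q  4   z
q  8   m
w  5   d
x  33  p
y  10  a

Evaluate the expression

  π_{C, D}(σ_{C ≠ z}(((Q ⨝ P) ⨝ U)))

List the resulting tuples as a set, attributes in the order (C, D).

{(a, y), (d, a), (m, q), (p, x), (y, q)}

Natural join on B: {(13, 24, 13, a), (13, 24, 13, k), (13, 24, 13, q), (13, 24, 13, u), (13, 24, 13, x), (13, 24, 13, y), (21, 36, 13, a), (21, 36, 13, k), (21, 36, 13, q), (21, 36, 13, u), (21, 36, 13, x), (21, 36, 13, y), (3, 28, 13, a), (3, 28, 13, k), (3, 28, 13, q), (3, 28, 13, u), (3, 28, 13, x), (3, 28, 13, y), (33, 24, 34, d), (33, 24, 34, k), (33, 24, 34, m), (33, 24, 34, x), (35, 4, 13, a), (35, 4, 13, k), (35, 4, 13, q), (35, 4, 13, u), (35, 4, 13, x), (35, 4, 13, y), (38, 3, 13, a), (38, 3, 13, k), (38, 3, 13, q), (38, 3, 13, u), (38, 3, 13, x), (38, 3, 13, y), (39, 24, 34, d), (39, 24, 34, k), (39, 24, 34, m), (39, 24, 34, x), (4, 39, 13, a), (4, 39, 13, k), (4, 39, 13, q), (4, 39, 13, u), (4, 39, 13, x), (4, 39, 13, y), (40, 34, 13, a), (40, 34, 13, k), (40, 34, 13, q), (40, 34, 13, u), (40, 34, 13, x), (40, 34, 13, y)}
Natural join on D: {(13, 24, 13, a, 40, d), (13, 24, 13, q, 10, z), (13, 24, 13, q, 34, y), (13, 24, 13, q, 4, z), (13, 24, 13, q, 8, m), (13, 24, 13, x, 33, p), (13, 24, 13, y, 10, a), (21, 36, 13, a, 40, d), (21, 36, 13, q, 10, z), (21, 36, 13, q, 34, y), (21, 36, 13, q, 4, z), (21, 36, 13, q, 8, m), (21, 36, 13, x, 33, p), (21, 36, 13, y, 10, a), (3, 28, 13, a, 40, d), (3, 28, 13, q, 10, z), (3, 28, 13, q, 34, y), (3, 28, 13, q, 4, z), (3, 28, 13, q, 8, m), (3, 28, 13, x, 33, p), (3, 28, 13, y, 10, a), (33, 24, 34, x, 33, p), (35, 4, 13, a, 40, d), (35, 4, 13, q, 10, z), (35, 4, 13, q, 34, y), (35, 4, 13, q, 4, z), (35, 4, 13, q, 8, m), (35, 4, 13, x, 33, p), (35, 4, 13, y, 10, a), (38, 3, 13, a, 40, d), (38, 3, 13, q, 10, z), (38, 3, 13, q, 34, y), (38, 3, 13, q, 4, z), (38, 3, 13, q, 8, m), (38, 3, 13, x, 33, p), (38, 3, 13, y, 10, a), (39, 24, 34, x, 33, p), (4, 39, 13, a, 40, d), (4, 39, 13, q, 10, z), (4, 39, 13, q, 34, y), (4, 39, 13, q, 4, z), (4, 39, 13, q, 8, m), (4, 39, 13, x, 33, p), (4, 39, 13, y, 10, a), (40, 34, 13, a, 40, d), (40, 34, 13, q, 10, z), (40, 34, 13, q, 34, y), (40, 34, 13, q, 4, z), (40, 34, 13, q, 8, m), (40, 34, 13, x, 33, p), (40, 34, 13, y, 10, a)}
Filtering on C ≠ z leaves {(13, 24, 13, a, 40, d), (13, 24, 13, q, 34, y), (13, 24, 13, q, 8, m), (13, 24, 13, x, 33, p), (13, 24, 13, y, 10, a), (21, 36, 13, a, 40, d), (21, 36, 13, q, 34, y), (21, 36, 13, q, 8, m), (21, 36, 13, x, 33, p), (21, 36, 13, y, 10, a), (3, 28, 13, a, 40, d), (3, 28, 13, q, 34, y), (3, 28, 13, q, 8, m), (3, 28, 13, x, 33, p), (3, 28, 13, y, 10, a), (33, 24, 34, x, 33, p), (35, 4, 13, a, 40, d), (35, 4, 13, q, 34, y), (35, 4, 13, q, 8, m), (35, 4, 13, x, 33, p), (35, 4, 13, y, 10, a), (38, 3, 13, a, 40, d), (38, 3, 13, q, 34, y), (38, 3, 13, q, 8, m), (38, 3, 13, x, 33, p), (38, 3, 13, y, 10, a), (39, 24, 34, x, 33, p), (4, 39, 13, a, 40, d), (4, 39, 13, q, 34, y), (4, 39, 13, q, 8, m), (4, 39, 13, x, 33, p), (4, 39, 13, y, 10, a), (40, 34, 13, a, 40, d), (40, 34, 13, q, 34, y), (40, 34, 13, q, 8, m), (40, 34, 13, x, 33, p), (40, 34, 13, y, 10, a)}.
Keep only column(s) C, D (32 duplicate(s) eliminated): {(a, y), (d, a), (m, q), (p, x), (y, q)}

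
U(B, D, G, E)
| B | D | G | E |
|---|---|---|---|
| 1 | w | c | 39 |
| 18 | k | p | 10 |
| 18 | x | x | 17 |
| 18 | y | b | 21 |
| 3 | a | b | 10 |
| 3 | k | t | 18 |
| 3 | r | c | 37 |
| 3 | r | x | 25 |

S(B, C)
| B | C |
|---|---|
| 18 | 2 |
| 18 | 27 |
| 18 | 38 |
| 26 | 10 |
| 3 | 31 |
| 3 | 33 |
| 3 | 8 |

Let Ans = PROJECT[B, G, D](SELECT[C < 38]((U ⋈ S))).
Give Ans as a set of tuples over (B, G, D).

{(18, b, y), (18, p, k), (18, x, x), (3, b, a), (3, c, r), (3, t, k), (3, x, r)}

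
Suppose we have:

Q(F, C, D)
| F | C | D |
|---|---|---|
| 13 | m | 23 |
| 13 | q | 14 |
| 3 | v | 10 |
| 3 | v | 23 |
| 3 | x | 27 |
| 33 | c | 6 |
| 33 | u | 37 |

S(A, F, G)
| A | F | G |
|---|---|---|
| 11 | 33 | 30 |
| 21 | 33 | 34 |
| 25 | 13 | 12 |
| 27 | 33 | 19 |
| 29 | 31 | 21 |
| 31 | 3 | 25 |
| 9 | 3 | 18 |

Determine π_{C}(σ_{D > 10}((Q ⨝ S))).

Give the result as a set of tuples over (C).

{m, q, u, v, x}

Joining Q and S on F yields {(13, m, 23, 25, 12), (13, q, 14, 25, 12), (3, v, 10, 31, 25), (3, v, 10, 9, 18), (3, v, 23, 31, 25), (3, v, 23, 9, 18), (3, x, 27, 31, 25), (3, x, 27, 9, 18), (33, c, 6, 11, 30), (33, c, 6, 21, 34), (33, c, 6, 27, 19), (33, u, 37, 11, 30), (33, u, 37, 21, 34), (33, u, 37, 27, 19)}.
Selection D > 10: {(13, m, 23, 25, 12), (13, q, 14, 25, 12), (3, v, 23, 31, 25), (3, v, 23, 9, 18), (3, x, 27, 31, 25), (3, x, 27, 9, 18), (33, u, 37, 11, 30), (33, u, 37, 21, 34), (33, u, 37, 27, 19)}
π[C]: project onto (C) (4 duplicate(s) eliminated) → {m, q, u, v, x}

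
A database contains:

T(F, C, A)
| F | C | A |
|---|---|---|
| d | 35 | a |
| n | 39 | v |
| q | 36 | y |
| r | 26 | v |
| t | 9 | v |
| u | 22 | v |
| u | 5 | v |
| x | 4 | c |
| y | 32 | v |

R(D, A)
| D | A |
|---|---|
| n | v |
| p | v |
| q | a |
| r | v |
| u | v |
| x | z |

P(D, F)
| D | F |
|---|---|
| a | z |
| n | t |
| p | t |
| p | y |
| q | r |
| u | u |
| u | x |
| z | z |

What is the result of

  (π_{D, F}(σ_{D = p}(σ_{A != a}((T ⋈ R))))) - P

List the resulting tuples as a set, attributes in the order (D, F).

{(p, n), (p, r), (p, u)}

Natural join on A: {(d, 35, a, q), (n, 39, v, n), (n, 39, v, p), (n, 39, v, r), (n, 39, v, u), (r, 26, v, n), (r, 26, v, p), (r, 26, v, r), (r, 26, v, u), (t, 9, v, n), (t, 9, v, p), (t, 9, v, r), (t, 9, v, u), (u, 22, v, n), (u, 22, v, p), (u, 22, v, r), (u, 22, v, u), (u, 5, v, n), (u, 5, v, p), (u, 5, v, r), (u, 5, v, u), (y, 32, v, n), (y, 32, v, p), (y, 32, v, r), (y, 32, v, u)}
Selection A != a: {(n, 39, v, n), (n, 39, v, p), (n, 39, v, r), (n, 39, v, u), (r, 26, v, n), (r, 26, v, p), (r, 26, v, r), (r, 26, v, u), (t, 9, v, n), (t, 9, v, p), (t, 9, v, r), (t, 9, v, u), (u, 22, v, n), (u, 22, v, p), (u, 22, v, r), (u, 22, v, u), (u, 5, v, n), (u, 5, v, p), (u, 5, v, r), (u, 5, v, u), (y, 32, v, n), (y, 32, v, p), (y, 32, v, r), (y, 32, v, u)}
Selection D = p: {(n, 39, v, p), (r, 26, v, p), (t, 9, v, p), (u, 22, v, p), (u, 5, v, p), (y, 32, v, p)}
π_{D, F} gives {(p, n), (p, r), (p, t), (p, u), (p, y)} (1 duplicate(s) eliminated).
Set difference of the two operands is {(p, n), (p, r), (p, u)}.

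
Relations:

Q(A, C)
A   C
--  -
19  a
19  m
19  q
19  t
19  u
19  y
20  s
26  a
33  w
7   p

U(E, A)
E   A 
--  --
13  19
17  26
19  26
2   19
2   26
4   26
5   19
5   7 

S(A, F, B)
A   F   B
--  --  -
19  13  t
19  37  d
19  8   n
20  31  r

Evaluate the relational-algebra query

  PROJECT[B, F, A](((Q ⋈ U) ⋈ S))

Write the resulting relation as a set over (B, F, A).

Q ⋈ U (natural join on A): {(19, a, 13), (19, a, 2), (19, a, 5), (19, m, 13), (19, m, 2), (19, m, 5), (19, q, 13), (19, q, 2), (19, q, 5), (19, t, 13), (19, t, 2), (19, t, 5), (19, u, 13), (19, u, 2), (19, u, 5), (19, y, 13), (19, y, 2), (19, y, 5), (26, a, 17), (26, a, 19), (26, a, 2), (26, a, 4), (7, p, 5)}
(Q ⋈ U) ⋈ S (natural join on A): {(19, a, 13, 13, t), (19, a, 13, 37, d), (19, a, 13, 8, n), (19, a, 2, 13, t), (19, a, 2, 37, d), (19, a, 2, 8, n), (19, a, 5, 13, t), (19, a, 5, 37, d), (19, a, 5, 8, n), (19, m, 13, 13, t), (19, m, 13, 37, d), (19, m, 13, 8, n), (19, m, 2, 13, t), (19, m, 2, 37, d), (19, m, 2, 8, n), (19, m, 5, 13, t), (19, m, 5, 37, d), (19, m, 5, 8, n), (19, q, 13, 13, t), (19, q, 13, 37, d), (19, q, 13, 8, n), (19, q, 2, 13, t), (19, q, 2, 37, d), (19, q, 2, 8, n), (19, q, 5, 13, t), (19, q, 5, 37, d), (19, q, 5, 8, n), (19, t, 13, 13, t), (19, t, 13, 37, d), (19, t, 13, 8, n), (19, t, 2, 13, t), (19, t, 2, 37, d), (19, t, 2, 8, n), (19, t, 5, 13, t), (19, t, 5, 37, d), (19, t, 5, 8, n), (19, u, 13, 13, t), (19, u, 13, 37, d), (19, u, 13, 8, n), (19, u, 2, 13, t), (19, u, 2, 37, d), (19, u, 2, 8, n), (19, u, 5, 13, t), (19, u, 5, 37, d), (19, u, 5, 8, n), (19, y, 13, 13, t), (19, y, 13, 37, d), (19, y, 13, 8, n), (19, y, 2, 13, t), (19, y, 2, 37, d), (19, y, 2, 8, n), (19, y, 5, 13, t), (19, y, 5, 37, d), (19, y, 5, 8, n)}
π[B, F, A]: project onto (B, F, A) (51 duplicate(s) eliminated) → {(d, 37, 19), (n, 8, 19), (t, 13, 19)}

{(d, 37, 19), (n, 8, 19), (t, 13, 19)}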